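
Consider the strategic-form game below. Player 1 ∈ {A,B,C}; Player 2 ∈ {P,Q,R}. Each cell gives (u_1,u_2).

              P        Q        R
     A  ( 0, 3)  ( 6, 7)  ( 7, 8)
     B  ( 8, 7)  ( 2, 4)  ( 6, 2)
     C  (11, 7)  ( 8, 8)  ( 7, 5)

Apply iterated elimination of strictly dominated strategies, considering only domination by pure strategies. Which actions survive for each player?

P1 drop B (C beats it: P:11>8 Q:8>2 R:7>6)
P2 drop P (Q beats it: A:7>3 C:8>7)
P1→{A,C} P2→{Q,R}

IESDS → P1:{A,C} P2:{Q,R}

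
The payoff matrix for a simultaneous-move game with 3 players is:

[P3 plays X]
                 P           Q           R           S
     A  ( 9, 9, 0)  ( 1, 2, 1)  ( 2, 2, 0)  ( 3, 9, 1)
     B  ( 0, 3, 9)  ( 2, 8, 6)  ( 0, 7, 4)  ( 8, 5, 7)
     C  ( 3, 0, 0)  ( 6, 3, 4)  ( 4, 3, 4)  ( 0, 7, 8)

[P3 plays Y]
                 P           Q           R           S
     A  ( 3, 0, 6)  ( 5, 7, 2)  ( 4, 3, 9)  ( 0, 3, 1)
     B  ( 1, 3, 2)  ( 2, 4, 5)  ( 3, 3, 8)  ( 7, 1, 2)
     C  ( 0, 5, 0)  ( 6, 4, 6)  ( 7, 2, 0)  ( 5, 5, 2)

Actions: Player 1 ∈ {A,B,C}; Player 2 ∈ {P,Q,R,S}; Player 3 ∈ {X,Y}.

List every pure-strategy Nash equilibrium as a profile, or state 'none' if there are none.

(A,P,X): not NE [P3→Y gives 6>0]
(A,P,Y): not NE [P2→Q gives 7>0]
(A,Q,X): not NE [P1→C gives 6>1; P2→S gives 9>2; P3→Y gives 2>1]
(A,Q,Y): not NE [P1→C gives 6>5]
(A,R,X): not NE [P1→C gives 4>2; P2→S gives 9>2; P3→Y gives 9>0]
(A,R,Y): not NE [P1→C gives 7>4; P2→Q gives 7>3]
(A,S,X): not NE [P1→B gives 8>3]
(A,S,Y): not NE [P1→B gives 7>0; P2→Q gives 7>3]
(B,P,X): not NE [P1→A gives 9>0; P2→Q gives 8>3]
(B,P,Y): not NE [P1→A gives 3>1; P2→Q gives 4>3; P3→X gives 9>2]
(B,Q,X): not NE [P1→C gives 6>2]
(B,Q,Y): not NE [P1→C gives 6>2; P3→X gives 6>5]
(B,R,X): not NE [P1→C gives 4>0; P2→Q gives 8>7; P3→Y gives 8>4]
(B,R,Y): not NE [P1→C gives 7>3; P2→Q gives 4>3]
(B,S,X): not NE [P2→Q gives 8>5]
(B,S,Y): not NE [P2→Q gives 4>1; P3→X gives 7>2]
(C,P,X): not NE [P1→A gives 9>3; P2→S gives 7>0]
(C,P,Y): not NE [P1→A gives 3>0]
(C,Q,X): not NE [P2→S gives 7>3; P3→Y gives 6>4]
(C,Q,Y): not NE [P2→S gives 5>4]
(C,R,X): not NE [P2→S gives 7>3]
(C,R,Y): not NE [P2→S gives 5>2; P3→X gives 4>0]
(C,S,X): not NE [P1→B gives 8>0]
(C,S,Y): not NE [P1→B gives 7>5; P3→X gives 8>2]

No pure NE.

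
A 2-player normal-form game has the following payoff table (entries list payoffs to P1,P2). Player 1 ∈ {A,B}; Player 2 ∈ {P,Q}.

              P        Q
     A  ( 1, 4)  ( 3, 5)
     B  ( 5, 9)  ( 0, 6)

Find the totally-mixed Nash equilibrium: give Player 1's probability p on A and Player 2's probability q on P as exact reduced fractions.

p=3/4, q=3/7

P1 indiff ⇒ q·1+(1-q)·3 = q·5+(1-q)·0 ⇒ q(-4) = (1-q)(-3) ⇒ q = 3/7
P2 indiff ⇒ p·4+(1-p)·9 = p·5+(1-p)·6 ⇒ p(-1) = (1-p)(-3) ⇒ p = 3/4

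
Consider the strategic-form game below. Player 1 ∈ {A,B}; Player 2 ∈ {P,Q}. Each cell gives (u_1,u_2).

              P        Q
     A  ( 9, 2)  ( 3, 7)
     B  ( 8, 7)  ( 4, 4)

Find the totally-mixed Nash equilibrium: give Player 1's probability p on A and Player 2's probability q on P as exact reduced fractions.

P1 mixes 3/8 on A; P2 mixes 1/2 on P

P1 indiff ⇒ q·9+(1-q)·3 = q·8+(1-q)·4 ⇒ q(1) = (1-q)(1) ⇒ q = 1/2
P2 indiff ⇒ p·2+(1-p)·7 = p·7+(1-p)·4 ⇒ p(-5) = (1-p)(-3) ⇒ p = 3/8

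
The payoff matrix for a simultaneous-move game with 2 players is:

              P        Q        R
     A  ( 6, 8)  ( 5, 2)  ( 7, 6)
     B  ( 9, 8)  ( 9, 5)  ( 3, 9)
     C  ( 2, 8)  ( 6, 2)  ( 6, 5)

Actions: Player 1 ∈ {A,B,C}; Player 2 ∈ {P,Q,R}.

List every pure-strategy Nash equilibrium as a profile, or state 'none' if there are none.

No pure NE.

(A,P): not NE [P1→B gives 9>6]
(A,Q): not NE [P1→B gives 9>5; P2→P gives 8>2]
(A,R): not NE [P2→P gives 8>6]
(B,P): not NE [P2→R gives 9>8]
(B,Q): not NE [P2→R gives 9>5]
(B,R): not NE [P1→A gives 7>3]
(C,P): not NE [P1→B gives 9>2]
(C,Q): not NE [P1→B gives 9>6; P2→P gives 8>2]
(C,R): not NE [P1→A gives 7>6; P2→P gives 8>5]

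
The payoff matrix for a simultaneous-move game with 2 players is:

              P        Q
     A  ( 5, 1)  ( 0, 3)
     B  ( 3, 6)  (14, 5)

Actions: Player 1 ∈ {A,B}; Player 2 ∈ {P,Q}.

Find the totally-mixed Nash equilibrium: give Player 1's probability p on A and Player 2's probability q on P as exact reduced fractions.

P1 indiff ⇒ q·5+(1-q)·0 = q·3+(1-q)·14 ⇒ q(2) = (1-q)(14) ⇒ q = 7/8
P2 indiff ⇒ p·1+(1-p)·6 = p·3+(1-p)·5 ⇒ p(-2) = (1-p)(-1) ⇒ p = 1/3

p=1/3, q=7/8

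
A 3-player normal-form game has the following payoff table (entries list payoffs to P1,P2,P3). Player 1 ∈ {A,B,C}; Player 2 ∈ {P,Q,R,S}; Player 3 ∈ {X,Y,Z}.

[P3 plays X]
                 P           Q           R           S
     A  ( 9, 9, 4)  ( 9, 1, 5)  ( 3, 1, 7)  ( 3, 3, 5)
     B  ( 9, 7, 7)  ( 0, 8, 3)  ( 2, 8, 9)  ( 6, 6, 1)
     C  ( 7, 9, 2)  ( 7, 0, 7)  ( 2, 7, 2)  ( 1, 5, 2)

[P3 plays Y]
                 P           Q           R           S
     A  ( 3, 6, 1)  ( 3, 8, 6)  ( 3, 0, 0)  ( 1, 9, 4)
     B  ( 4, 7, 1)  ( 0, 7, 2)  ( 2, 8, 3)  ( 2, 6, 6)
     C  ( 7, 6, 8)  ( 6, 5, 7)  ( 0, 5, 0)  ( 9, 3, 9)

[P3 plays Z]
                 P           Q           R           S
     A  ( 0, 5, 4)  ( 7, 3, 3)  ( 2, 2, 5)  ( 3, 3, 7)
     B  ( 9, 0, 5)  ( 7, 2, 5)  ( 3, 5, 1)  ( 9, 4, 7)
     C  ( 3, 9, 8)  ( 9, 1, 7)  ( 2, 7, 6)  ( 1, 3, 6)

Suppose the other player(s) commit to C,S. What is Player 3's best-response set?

P3 best: {Y}

u_3(X vs C,S) = 2
u_3(Y vs C,S) = 9
u_3(Z vs C,S) = 6
max payoff 9 at {Y}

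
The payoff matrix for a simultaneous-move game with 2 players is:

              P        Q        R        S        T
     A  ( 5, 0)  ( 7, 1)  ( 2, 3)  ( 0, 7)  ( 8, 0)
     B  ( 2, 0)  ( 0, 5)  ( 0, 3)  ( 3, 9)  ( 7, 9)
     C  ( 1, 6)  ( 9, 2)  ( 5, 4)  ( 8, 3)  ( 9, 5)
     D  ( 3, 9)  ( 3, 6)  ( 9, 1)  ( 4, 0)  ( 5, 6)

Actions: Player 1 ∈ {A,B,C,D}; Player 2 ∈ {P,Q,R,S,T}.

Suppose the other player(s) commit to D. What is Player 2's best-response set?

u_2(P vs D) = 9
u_2(Q vs D) = 6
u_2(R vs D) = 1
u_2(S vs D) = 0
u_2(T vs D) = 6
max payoff 9 at {P}

argmax u_2 = {P}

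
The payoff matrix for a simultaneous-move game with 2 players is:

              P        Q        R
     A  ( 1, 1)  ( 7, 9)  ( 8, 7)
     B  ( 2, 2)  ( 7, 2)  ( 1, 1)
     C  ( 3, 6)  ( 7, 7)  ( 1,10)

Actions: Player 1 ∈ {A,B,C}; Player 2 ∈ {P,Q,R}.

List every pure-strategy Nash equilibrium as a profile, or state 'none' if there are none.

Nash profiles: (A,Q), (B,Q)

(A,P): not NE [P1→C gives 3>1; P2→Q gives 9>1]
(A,Q): NE
(A,R): not NE [P2→Q gives 9>7]
(B,P): not NE [P1→C gives 3>2]
(B,Q): NE
(B,R): not NE [P1→A gives 8>1; P2→Q gives 2>1]
(C,P): not NE [P2→R gives 10>6]
(C,Q): not NE [P2→R gives 10>7]
(C,R): not NE [P1→A gives 8>1]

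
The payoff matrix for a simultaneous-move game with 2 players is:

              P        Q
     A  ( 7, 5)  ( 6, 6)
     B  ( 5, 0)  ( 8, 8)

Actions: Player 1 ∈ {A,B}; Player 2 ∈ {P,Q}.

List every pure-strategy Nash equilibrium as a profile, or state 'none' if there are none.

NE set: (B,Q)

(A,P): not NE [P2→Q gives 6>5]
(A,Q): not NE [P1→B gives 8>6]
(B,P): not NE [P1→A gives 7>5; P2→Q gives 8>0]
(B,Q): NE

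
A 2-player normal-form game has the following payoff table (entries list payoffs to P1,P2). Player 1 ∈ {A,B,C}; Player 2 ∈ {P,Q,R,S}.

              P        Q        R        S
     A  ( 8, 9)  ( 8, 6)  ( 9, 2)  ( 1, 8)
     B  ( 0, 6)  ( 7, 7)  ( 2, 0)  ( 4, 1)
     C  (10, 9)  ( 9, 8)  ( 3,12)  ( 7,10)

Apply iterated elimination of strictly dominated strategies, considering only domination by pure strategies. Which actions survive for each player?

P1 drop B (C beats it: P:10>0 Q:9>7 R:3>2 S:7>4)
P2 drop Q (P beats it: A:9>6 C:9>8)
P1→{A,C} P2→{P,R,S}

IESDS → P1:{A,C} P2:{P,R,S}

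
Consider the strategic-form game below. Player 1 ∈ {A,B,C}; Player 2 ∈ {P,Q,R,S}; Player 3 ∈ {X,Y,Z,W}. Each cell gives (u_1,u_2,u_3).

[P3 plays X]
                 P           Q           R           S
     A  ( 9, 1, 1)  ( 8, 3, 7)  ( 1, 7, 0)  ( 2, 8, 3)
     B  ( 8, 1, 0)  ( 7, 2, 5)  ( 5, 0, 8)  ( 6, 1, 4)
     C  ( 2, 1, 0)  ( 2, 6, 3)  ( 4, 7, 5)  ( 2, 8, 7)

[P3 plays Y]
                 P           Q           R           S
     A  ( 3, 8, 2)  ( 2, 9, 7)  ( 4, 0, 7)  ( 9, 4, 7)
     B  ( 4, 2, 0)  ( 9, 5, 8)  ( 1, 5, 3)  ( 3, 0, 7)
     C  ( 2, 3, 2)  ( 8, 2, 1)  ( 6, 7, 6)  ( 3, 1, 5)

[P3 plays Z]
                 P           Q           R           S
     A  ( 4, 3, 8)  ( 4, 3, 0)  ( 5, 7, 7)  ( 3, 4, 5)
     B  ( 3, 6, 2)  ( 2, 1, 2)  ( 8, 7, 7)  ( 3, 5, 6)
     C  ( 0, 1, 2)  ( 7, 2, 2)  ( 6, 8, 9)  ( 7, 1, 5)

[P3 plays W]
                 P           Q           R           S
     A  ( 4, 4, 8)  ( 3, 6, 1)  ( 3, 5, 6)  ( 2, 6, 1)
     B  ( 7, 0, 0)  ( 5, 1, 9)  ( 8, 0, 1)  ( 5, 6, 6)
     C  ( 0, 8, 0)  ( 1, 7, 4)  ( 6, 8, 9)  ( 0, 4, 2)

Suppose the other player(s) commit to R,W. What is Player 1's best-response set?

u_1(A vs R,W) = 3
u_1(B vs R,W) = 8
u_1(C vs R,W) = 6
max payoff 8 at {B}

P1 best: {B}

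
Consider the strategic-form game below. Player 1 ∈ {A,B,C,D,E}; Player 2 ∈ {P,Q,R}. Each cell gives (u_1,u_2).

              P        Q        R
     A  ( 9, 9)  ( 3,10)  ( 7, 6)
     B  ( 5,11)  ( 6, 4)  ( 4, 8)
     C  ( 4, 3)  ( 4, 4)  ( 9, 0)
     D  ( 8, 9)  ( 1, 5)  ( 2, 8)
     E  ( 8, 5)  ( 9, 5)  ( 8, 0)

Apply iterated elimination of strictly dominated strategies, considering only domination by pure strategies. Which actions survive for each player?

P1 drop B (E beats it: P:8>5 Q:9>6 R:8>4)
P1 drop D (A beats it: P:9>8 Q:3>1 R:7>2)
P2 drop R (P beats it: A:9>6 C:3>0 E:5>0)
P1 drop C (E beats it: P:8>4 Q:9>4)
P1→{A,E} P2→{P,Q}

IESDS → P1:{A,E} P2:{P,Q}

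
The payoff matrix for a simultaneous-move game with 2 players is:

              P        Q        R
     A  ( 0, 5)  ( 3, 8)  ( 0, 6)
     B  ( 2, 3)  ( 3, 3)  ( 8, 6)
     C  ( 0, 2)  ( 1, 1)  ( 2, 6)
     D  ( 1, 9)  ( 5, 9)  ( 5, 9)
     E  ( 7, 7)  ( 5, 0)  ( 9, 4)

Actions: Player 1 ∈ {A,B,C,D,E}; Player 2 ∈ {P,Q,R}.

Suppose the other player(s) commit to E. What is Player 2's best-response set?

u_2(P vs E) = 7
u_2(Q vs E) = 0
u_2(R vs E) = 4
max payoff 7 at {P}

argmax u_2 = {P}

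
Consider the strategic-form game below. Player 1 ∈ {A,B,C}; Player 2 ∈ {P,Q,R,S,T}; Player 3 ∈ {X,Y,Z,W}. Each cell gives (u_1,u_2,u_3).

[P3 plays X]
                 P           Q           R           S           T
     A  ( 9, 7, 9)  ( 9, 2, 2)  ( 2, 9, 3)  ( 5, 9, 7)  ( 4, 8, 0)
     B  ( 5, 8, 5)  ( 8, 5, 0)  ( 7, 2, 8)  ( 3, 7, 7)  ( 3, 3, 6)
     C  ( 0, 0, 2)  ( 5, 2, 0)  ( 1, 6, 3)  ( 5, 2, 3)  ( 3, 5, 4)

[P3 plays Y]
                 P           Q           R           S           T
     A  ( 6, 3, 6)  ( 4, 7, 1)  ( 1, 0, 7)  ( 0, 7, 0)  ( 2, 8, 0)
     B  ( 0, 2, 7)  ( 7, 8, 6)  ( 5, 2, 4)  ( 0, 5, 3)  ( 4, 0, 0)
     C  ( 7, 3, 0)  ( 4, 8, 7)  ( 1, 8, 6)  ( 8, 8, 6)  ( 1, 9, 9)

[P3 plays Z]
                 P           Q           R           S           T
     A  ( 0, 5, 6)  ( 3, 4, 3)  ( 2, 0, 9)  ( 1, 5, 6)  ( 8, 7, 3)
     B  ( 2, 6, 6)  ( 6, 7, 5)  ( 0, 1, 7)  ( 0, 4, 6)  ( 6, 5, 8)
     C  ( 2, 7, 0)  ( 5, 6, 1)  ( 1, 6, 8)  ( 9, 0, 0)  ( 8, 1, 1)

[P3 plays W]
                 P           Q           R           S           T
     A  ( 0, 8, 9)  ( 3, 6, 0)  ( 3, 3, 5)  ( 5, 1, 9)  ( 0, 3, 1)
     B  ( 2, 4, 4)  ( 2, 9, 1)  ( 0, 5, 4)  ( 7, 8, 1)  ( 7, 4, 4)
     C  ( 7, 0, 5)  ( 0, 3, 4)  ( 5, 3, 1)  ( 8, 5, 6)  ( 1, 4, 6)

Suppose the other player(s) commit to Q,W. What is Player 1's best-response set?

argmax u_1 = {A}

u_1(A vs Q,W) = 3
u_1(B vs Q,W) = 2
u_1(C vs Q,W) = 0
max payoff 3 at {A}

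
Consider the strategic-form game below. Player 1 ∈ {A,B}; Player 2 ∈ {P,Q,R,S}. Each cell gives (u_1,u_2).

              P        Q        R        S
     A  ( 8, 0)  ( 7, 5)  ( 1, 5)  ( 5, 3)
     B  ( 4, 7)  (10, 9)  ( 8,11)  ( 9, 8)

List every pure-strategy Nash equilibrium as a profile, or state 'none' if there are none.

(A,P): not NE [P2→R gives 5>0]
(A,Q): not NE [P1→B gives 10>7]
(A,R): not NE [P1→B gives 8>1]
(A,S): not NE [P1→B gives 9>5; P2→R gives 5>3]
(B,P): not NE [P1→A gives 8>4; P2→R gives 11>7]
(B,Q): not NE [P2→R gives 11>9]
(B,R): NE
(B,S): not NE [P2→R gives 11>8]

NE set: (B,R)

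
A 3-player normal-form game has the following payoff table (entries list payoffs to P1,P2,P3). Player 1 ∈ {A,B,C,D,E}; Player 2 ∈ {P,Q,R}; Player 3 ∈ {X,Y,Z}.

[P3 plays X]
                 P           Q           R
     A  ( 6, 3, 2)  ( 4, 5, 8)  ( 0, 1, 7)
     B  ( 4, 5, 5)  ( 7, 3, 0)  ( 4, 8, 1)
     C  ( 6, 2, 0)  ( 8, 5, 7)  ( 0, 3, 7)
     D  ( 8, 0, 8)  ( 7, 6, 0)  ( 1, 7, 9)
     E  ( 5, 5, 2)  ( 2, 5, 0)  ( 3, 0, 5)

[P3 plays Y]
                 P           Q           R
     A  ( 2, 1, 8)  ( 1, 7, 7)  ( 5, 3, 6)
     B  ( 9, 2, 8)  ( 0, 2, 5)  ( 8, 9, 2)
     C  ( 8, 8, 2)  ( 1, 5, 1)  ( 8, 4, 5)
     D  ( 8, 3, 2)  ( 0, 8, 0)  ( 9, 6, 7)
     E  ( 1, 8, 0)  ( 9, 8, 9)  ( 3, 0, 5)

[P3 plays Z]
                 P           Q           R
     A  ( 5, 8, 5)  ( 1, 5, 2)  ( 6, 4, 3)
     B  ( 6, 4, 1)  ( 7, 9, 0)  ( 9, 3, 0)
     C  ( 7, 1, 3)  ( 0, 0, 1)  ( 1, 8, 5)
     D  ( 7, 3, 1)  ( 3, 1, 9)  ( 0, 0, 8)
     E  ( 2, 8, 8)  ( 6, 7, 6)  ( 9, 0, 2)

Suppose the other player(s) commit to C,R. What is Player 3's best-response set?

u_3(X vs C,R) = 7
u_3(Y vs C,R) = 5
u_3(Z vs C,R) = 5
max payoff 7 at {X}

P3 best: {X}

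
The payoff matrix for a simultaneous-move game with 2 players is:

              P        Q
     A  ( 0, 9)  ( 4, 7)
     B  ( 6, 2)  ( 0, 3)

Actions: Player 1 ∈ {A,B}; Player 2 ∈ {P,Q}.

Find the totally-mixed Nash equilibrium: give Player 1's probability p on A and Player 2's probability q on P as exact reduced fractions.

P1 indiff ⇒ q·0+(1-q)·4 = q·6+(1-q)·0 ⇒ q(-6) = (1-q)(-4) ⇒ q = 2/5
P2 indiff ⇒ p·9+(1-p)·2 = p·7+(1-p)·3 ⇒ p(2) = (1-p)(1) ⇒ p = 1/3

p=1/3, q=2/5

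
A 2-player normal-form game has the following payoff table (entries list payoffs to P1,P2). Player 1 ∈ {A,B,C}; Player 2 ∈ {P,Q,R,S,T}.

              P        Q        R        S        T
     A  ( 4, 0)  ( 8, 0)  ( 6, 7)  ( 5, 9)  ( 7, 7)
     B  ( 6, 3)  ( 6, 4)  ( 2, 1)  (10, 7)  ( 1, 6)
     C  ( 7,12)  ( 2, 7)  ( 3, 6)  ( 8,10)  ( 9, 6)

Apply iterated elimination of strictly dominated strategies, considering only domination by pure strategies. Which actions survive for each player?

P2 drop Q (S beats it: A:9>0 B:7>4 C:10>7)
P2 drop R (S beats it: A:9>7 B:7>1 C:10>6)
P1 drop A (C beats it: P:7>4 S:8>5 T:9>7)
P2 drop T (S beats it: B:7>6 C:10>6)
P1→{B,C} P2→{P,S}

IESDS → P1:{B,C} P2:{P,S}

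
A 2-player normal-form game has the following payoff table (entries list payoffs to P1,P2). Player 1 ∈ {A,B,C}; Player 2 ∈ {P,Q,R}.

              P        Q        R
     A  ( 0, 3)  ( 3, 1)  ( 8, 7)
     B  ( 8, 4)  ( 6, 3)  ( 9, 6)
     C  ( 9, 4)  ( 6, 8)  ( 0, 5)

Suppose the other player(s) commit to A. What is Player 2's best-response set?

u_2(P vs A) = 3
u_2(Q vs A) = 1
u_2(R vs A) = 7
max payoff 7 at {R}

argmax u_2 = {R}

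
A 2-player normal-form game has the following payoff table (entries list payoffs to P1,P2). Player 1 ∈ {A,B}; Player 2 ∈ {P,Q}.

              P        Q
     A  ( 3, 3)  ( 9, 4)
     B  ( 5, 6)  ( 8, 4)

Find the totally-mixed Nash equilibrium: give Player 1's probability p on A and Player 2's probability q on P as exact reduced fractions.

P1 indiff ⇒ q·3+(1-q)·9 = q·5+(1-q)·8 ⇒ q(-2) = (1-q)(-1) ⇒ q = 1/3
P2 indiff ⇒ p·3+(1-p)·6 = p·4+(1-p)·4 ⇒ p(-1) = (1-p)(-2) ⇒ p = 2/3

(p,q) = (2/3, 1/3)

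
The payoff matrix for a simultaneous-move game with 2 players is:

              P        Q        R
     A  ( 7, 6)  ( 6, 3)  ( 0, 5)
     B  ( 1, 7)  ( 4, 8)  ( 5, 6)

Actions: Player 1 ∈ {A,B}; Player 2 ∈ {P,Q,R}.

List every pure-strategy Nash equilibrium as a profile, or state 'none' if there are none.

(A,P): NE
(A,Q): not NE [P2→P gives 6>3]
(A,R): not NE [P1→B gives 5>0; P2→P gives 6>5]
(B,P): not NE [P1→A gives 7>1; P2→Q gives 8>7]
(B,Q): not NE [P1→A gives 6>4]
(B,R): not NE [P2→Q gives 8>6]

PSNE = {(A,P)}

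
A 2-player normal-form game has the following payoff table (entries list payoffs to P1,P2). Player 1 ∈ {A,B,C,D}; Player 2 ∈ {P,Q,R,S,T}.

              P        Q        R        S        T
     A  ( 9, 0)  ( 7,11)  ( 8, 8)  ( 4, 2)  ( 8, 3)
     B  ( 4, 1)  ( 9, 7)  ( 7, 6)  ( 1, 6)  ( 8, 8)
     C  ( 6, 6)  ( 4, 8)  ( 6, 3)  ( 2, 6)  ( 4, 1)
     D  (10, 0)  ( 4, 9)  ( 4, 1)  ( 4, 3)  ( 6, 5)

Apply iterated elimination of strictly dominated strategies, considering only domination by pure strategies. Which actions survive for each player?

Survivors P1:{A,B} P2:{Q,T}

P1 drop C (A beats it: P:9>6 Q:7>4 R:8>6 S:4>2 T:8>4)
P2 drop P (Q beats it: A:11>0 B:7>1 D:9>0)
P2 drop R (Q beats it: A:11>8 B:7>6 D:9>1)
P2 drop S (Q beats it: A:11>2 B:7>6 D:9>3)
P1 drop D (A beats it: Q:7>4 T:8>6)
P1→{A,B} P2→{Q,T}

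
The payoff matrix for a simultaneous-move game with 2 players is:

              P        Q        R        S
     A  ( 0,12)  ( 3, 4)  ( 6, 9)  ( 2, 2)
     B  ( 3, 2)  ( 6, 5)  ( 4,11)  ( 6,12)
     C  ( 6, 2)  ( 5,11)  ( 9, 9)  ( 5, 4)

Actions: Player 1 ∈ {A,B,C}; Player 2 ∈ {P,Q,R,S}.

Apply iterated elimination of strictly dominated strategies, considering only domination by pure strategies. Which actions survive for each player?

Survivors P1:{B,C} P2:{Q,R,S}

P1 drop A (C beats it: P:6>0 Q:5>3 R:9>6 S:5>2)
P2 drop P (Q beats it: B:5>2 C:11>2)
P1→{B,C} P2→{Q,R,S}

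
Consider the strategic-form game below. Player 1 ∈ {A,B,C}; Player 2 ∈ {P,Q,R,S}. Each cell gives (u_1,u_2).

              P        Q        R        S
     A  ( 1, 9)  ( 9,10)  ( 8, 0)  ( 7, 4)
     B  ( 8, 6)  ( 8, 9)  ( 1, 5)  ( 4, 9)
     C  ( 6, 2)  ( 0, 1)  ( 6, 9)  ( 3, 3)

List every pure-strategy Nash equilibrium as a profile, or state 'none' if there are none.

(A,P): not NE [P1→B gives 8>1; P2→Q gives 10>9]
(A,Q): NE
(A,R): not NE [P2→Q gives 10>0]
(A,S): not NE [P2→Q gives 10>4]
(B,P): not NE [P2→S gives 9>6]
(B,Q): not NE [P1→A gives 9>8]
(B,R): not NE [P1→A gives 8>1; P2→S gives 9>5]
(B,S): not NE [P1→A gives 7>4]
(C,P): not NE [P1→B gives 8>6; P2→R gives 9>2]
(C,Q): not NE [P1→A gives 9>0; P2→R gives 9>1]
(C,R): not NE [P1→A gives 8>6]
(C,S): not NE [P1→A gives 7>3; P2→R gives 9>3]

PSNE = {(A,Q)}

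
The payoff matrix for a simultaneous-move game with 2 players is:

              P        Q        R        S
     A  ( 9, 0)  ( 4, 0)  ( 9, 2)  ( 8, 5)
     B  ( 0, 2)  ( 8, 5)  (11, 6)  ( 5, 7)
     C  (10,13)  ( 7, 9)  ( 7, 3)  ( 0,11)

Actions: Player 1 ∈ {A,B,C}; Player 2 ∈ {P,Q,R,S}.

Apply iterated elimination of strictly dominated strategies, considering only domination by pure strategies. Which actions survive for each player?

P2 drop Q (S beats it: A:5>0 B:7>5 C:11>9)
P2 drop R (S beats it: A:5>2 B:7>6 C:11>3)
P1 drop B (A beats it: P:9>0 S:8>5)
P1→{A,C} P2→{P,S}

Survivors P1:{A,C} P2:{P,S}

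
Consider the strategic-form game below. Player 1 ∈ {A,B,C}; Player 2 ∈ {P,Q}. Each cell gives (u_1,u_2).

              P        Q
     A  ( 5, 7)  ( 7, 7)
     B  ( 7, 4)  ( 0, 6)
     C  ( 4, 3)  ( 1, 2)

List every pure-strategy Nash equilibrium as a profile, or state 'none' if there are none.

(A,P): not NE [P1→B gives 7>5]
(A,Q): NE
(B,P): not NE [P2→Q gives 6>4]
(B,Q): not NE [P1→A gives 7>0]
(C,P): not NE [P1→B gives 7>4]
(C,Q): not NE [P1→A gives 7>1; P2→P gives 3>2]

PSNE = {(A,Q)}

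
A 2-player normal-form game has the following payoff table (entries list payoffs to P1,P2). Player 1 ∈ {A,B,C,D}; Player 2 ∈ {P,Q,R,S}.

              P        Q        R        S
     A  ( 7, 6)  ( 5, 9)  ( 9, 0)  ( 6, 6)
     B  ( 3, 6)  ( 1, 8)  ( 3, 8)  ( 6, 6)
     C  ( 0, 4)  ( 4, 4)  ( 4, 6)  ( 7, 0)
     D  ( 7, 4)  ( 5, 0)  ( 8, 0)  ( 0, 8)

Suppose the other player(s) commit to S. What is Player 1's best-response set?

P1 best: {C}

u_1(A vs S) = 6
u_1(B vs S) = 6
u_1(C vs S) = 7
u_1(D vs S) = 0
max payoff 7 at {C}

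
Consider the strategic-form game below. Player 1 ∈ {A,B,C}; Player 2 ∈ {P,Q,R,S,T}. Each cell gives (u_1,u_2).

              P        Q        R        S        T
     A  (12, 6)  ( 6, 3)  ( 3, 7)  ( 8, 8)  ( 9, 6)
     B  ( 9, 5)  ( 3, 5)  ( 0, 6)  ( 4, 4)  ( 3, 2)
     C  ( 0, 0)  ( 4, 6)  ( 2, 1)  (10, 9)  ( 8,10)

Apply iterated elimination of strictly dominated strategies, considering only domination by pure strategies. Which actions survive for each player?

P1 drop B (A beats it: P:12>9 Q:6>3 R:3>0 S:8>4 T:9>3)
P2 drop P (R beats it: A:7>6 C:1>0)
P2 drop Q (S beats it: A:8>3 C:9>6)
P2 drop R (S beats it: A:8>7 C:9>1)
P1→{A,C} P2→{S,T}

Survivors P1:{A,C} P2:{S,T}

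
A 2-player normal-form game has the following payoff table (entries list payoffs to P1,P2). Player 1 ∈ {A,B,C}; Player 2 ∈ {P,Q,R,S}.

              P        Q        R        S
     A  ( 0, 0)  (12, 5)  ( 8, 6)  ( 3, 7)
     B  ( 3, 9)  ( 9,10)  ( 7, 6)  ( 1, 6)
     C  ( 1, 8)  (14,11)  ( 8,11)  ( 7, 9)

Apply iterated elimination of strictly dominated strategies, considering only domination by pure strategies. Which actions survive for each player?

P2 drop P (Q beats it: A:5>0 B:10>9 C:11>8)
P1 drop B (A beats it: Q:12>9 R:8>7 S:3>1)
P1→{A,C} P2→{Q,R,S}

Remaining: P1:{A,C} P2:{Q,R,S}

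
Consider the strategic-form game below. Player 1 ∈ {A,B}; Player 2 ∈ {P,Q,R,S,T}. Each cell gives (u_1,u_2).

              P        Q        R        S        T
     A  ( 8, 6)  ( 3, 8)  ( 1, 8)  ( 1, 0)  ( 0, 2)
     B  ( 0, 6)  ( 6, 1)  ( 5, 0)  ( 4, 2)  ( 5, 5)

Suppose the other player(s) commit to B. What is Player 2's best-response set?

argmax u_2 = {P}

u_2(P vs B) = 6
u_2(Q vs B) = 1
u_2(R vs B) = 0
u_2(S vs B) = 2
u_2(T vs B) = 5
max payoff 6 at {P}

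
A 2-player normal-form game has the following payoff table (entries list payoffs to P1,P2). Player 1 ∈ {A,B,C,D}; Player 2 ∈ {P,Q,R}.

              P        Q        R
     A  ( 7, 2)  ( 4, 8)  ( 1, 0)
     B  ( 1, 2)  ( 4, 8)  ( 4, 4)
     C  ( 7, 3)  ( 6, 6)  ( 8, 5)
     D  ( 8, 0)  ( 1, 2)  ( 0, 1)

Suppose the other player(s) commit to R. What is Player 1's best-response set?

BR_1 = {C}

u_1(A vs R) = 1
u_1(B vs R) = 4
u_1(C vs R) = 8
u_1(D vs R) = 0
max payoff 8 at {C}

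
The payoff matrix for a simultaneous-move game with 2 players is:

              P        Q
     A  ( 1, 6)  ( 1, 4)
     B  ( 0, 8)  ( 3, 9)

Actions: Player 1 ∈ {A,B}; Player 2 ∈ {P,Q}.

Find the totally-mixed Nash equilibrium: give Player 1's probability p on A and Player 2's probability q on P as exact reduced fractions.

P1 indiff ⇒ q·1+(1-q)·1 = q·0+(1-q)·3 ⇒ q(1) = (1-q)(2) ⇒ q = 2/3
P2 indiff ⇒ p·6+(1-p)·8 = p·4+(1-p)·9 ⇒ p(2) = (1-p)(1) ⇒ p = 1/3

(p,q) = (1/3, 2/3)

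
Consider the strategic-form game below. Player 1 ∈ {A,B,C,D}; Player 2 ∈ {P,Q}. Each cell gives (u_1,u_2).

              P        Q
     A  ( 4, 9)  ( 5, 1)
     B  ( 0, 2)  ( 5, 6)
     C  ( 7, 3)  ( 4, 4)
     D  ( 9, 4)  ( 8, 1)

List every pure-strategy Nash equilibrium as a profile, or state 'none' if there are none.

NE set: (D,P)

(A,P): not NE [P1→D gives 9>4]
(A,Q): not NE [P1→D gives 8>5; P2→P gives 9>1]
(B,P): not NE [P1→D gives 9>0; P2→Q gives 6>2]
(B,Q): not NE [P1→D gives 8>5]
(C,P): not NE [P1→D gives 9>7; P2→Q gives 4>3]
(C,Q): not NE [P1→D gives 8>4]
(D,P): NE
(D,Q): not NE [P2→P gives 4>1]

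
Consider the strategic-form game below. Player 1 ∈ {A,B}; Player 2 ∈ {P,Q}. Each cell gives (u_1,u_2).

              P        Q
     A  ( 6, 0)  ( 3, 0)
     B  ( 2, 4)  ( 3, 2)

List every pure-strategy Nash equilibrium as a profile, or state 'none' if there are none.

(A,P): NE
(A,Q): NE
(B,P): not NE [P1→A gives 6>2]
(B,Q): not NE [P2→P gives 4>2]

NE set: (A,P), (A,Q)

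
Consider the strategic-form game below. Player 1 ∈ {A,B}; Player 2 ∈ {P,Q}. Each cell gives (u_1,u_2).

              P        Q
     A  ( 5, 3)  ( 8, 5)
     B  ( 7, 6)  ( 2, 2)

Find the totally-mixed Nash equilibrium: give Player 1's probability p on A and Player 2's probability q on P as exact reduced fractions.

p=2/3, q=3/4

P1 indiff ⇒ q·5+(1-q)·8 = q·7+(1-q)·2 ⇒ q(-2) = (1-q)(-6) ⇒ q = 3/4
P2 indiff ⇒ p·3+(1-p)·6 = p·5+(1-p)·2 ⇒ p(-2) = (1-p)(-4) ⇒ p = 2/3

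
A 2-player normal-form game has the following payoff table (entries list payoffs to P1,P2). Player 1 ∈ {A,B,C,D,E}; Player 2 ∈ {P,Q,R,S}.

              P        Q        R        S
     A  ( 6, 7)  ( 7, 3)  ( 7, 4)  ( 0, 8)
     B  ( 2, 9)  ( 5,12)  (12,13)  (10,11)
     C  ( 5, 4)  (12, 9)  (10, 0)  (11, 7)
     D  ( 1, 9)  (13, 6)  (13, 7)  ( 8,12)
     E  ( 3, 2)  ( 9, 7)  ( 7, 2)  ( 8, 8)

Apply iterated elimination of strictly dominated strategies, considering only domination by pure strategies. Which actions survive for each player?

P1 drop E (C beats it: P:5>3 Q:12>9 R:10>7 S:11>8)
P2 drop P (S beats it: A:8>7 B:11>9 C:7>4 D:12>9)
P1 drop A (C beats it: Q:12>7 R:10>7 S:11>0)
P1→{B,C,D} P2→{Q,R,S}

Survivors P1:{B,C,D} P2:{Q,R,S}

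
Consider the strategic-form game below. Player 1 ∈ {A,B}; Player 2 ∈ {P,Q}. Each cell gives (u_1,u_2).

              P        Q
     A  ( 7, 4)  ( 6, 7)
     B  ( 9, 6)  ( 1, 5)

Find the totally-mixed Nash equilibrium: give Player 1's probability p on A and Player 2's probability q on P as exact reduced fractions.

p=1/4, q=5/7

P1 indiff ⇒ q·7+(1-q)·6 = q·9+(1-q)·1 ⇒ q(-2) = (1-q)(-5) ⇒ q = 5/7
P2 indiff ⇒ p·4+(1-p)·6 = p·7+(1-p)·5 ⇒ p(-3) = (1-p)(-1) ⇒ p = 1/4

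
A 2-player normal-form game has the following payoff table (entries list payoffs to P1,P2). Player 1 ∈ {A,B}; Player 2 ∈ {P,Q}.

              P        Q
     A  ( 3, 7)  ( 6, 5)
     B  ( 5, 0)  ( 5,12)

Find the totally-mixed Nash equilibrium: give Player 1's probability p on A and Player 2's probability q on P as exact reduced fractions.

P1 indiff ⇒ q·3+(1-q)·6 = q·5+(1-q)·5 ⇒ q(-2) = (1-q)(-1) ⇒ q = 1/3
P2 indiff ⇒ p·7+(1-p)·0 = p·5+(1-p)·12 ⇒ p(2) = (1-p)(12) ⇒ p = 6/7

P1 mixes 6/7 on A; P2 mixes 1/3 on P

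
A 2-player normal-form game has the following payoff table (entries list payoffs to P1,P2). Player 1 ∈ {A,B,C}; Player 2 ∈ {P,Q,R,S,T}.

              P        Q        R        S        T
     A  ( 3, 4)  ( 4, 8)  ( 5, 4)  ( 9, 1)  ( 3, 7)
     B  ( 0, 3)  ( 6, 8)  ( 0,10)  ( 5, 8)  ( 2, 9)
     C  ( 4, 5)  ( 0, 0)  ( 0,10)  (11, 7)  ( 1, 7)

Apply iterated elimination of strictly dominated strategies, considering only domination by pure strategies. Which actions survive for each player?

P2 drop P (T beats it: A:7>4 B:9>3 C:7>5)
P2 drop S (R beats it: A:4>1 B:10>8 C:10>7)
P1 drop C (A beats it: Q:4>0 R:5>0 T:3>1)
P1→{A,B} P2→{Q,R,T}

Remaining: P1:{A,B} P2:{Q,R,T}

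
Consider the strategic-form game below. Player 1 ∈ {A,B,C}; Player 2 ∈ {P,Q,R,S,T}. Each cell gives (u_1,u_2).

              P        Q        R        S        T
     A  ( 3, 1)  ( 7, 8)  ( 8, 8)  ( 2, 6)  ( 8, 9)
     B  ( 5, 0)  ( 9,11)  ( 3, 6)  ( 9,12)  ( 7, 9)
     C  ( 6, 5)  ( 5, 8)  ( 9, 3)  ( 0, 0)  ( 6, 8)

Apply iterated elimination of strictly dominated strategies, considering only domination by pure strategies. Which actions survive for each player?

P2 drop P (Q beats it: A:8>1 B:11>0 C:8>5)
P2 drop R (T beats it: A:9>8 B:9>6 C:8>3)
P1 drop C (A beats it: Q:7>5 S:2>0 T:8>6)
P1→{A,B} P2→{Q,S,T}

Survivors P1:{A,B} P2:{Q,S,T}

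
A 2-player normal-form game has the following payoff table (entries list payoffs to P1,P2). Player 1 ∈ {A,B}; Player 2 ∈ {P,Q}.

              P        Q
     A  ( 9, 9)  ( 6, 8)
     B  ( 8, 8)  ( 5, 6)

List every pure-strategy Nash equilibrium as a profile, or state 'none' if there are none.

(A,P): NE
(A,Q): not NE [P2→P gives 9>8]
(B,P): not NE [P1→A gives 9>8]
(B,Q): not NE [P1→A gives 6>5; P2→P gives 8>6]

Nash profiles: (A,P)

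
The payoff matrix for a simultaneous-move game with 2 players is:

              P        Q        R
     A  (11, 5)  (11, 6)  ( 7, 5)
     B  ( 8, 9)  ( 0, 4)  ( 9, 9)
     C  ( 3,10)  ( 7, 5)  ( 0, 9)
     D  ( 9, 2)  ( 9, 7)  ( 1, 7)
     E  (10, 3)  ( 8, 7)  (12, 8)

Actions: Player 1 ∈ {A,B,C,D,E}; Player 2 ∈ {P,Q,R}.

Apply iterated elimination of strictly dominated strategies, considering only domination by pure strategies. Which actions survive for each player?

P1 drop B (E beats it: P:10>8 Q:8>0 R:12>9)
P1 drop C (A beats it: P:11>3 Q:11>7 R:7>0)
P1 drop D (A beats it: P:11>9 Q:11>9 R:7>1)
P2 drop P (Q beats it: A:6>5 E:7>3)
P1→{A,E} P2→{Q,R}

IESDS → P1:{A,E} P2:{Q,R}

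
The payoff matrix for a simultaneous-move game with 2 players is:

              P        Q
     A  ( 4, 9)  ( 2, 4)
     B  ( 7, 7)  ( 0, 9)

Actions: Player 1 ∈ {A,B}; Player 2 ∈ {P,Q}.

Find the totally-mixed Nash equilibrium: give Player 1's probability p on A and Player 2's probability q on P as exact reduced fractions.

P1 indiff ⇒ q·4+(1-q)·2 = q·7+(1-q)·0 ⇒ q(-3) = (1-q)(-2) ⇒ q = 2/5
P2 indiff ⇒ p·9+(1-p)·7 = p·4+(1-p)·9 ⇒ p(5) = (1-p)(2) ⇒ p = 2/7

p=2/7, q=2/5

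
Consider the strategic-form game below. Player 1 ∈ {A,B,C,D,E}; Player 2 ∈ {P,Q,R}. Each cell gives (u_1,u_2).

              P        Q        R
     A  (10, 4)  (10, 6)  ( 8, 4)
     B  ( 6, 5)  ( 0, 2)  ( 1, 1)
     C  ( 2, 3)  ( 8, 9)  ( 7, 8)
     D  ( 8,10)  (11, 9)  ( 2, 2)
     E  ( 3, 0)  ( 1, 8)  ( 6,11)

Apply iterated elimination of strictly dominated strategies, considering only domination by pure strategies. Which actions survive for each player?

P1 drop B (A beats it: P:10>6 Q:10>0 R:8>1)
P1 drop C (A beats it: P:10>2 Q:10>8 R:8>7)
P1 drop E (A beats it: P:10>3 Q:10>1 R:8>6)
P2 drop R (Q beats it: A:6>4 D:9>2)
P1→{A,D} P2→{P,Q}

IESDS → P1:{A,D} P2:{P,Q}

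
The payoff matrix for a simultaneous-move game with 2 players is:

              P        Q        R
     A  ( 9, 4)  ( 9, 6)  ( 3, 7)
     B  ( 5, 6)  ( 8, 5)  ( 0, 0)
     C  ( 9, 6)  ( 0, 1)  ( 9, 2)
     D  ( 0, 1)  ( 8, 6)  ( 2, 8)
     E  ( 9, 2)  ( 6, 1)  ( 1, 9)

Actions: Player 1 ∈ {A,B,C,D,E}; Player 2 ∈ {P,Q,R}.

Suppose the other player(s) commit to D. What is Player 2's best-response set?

u_2(P vs D) = 1
u_2(Q vs D) = 6
u_2(R vs D) = 8
max payoff 8 at {R}

BR_2 = {R}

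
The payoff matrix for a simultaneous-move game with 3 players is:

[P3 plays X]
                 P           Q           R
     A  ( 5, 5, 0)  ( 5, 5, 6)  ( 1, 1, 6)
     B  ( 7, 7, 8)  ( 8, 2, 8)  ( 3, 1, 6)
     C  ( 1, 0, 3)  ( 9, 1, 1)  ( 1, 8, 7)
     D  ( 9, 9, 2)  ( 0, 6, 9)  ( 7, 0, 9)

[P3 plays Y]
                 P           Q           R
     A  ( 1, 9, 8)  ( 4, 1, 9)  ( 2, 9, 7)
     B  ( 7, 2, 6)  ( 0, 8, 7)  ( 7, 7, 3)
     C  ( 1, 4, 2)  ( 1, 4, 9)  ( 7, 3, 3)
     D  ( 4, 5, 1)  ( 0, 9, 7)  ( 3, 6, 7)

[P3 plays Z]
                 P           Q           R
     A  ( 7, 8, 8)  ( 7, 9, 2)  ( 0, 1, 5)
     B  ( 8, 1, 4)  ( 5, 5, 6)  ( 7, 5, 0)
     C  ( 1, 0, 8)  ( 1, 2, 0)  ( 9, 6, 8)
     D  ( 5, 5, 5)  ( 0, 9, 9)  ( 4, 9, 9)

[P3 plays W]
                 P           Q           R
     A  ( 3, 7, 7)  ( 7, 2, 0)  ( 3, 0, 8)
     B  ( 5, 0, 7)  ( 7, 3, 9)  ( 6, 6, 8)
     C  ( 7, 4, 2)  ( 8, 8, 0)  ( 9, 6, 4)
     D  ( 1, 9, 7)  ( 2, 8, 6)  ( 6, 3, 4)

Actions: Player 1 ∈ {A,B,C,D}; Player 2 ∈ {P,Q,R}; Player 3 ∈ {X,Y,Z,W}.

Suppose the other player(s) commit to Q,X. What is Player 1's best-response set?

u_1(A vs Q,X) = 5
u_1(B vs Q,X) = 8
u_1(C vs Q,X) = 9
u_1(D vs Q,X) = 0
max payoff 9 at {C}

P1 best: {C}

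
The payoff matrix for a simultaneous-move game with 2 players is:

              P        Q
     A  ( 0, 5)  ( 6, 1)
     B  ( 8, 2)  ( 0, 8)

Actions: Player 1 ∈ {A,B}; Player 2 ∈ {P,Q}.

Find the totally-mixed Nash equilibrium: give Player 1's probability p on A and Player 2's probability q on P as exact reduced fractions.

P1 mixes 3/5 on A; P2 mixes 3/7 on P

P1 indiff ⇒ q·0+(1-q)·6 = q·8+(1-q)·0 ⇒ q(-8) = (1-q)(-6) ⇒ q = 3/7
P2 indiff ⇒ p·5+(1-p)·2 = p·1+(1-p)·8 ⇒ p(4) = (1-p)(6) ⇒ p = 3/5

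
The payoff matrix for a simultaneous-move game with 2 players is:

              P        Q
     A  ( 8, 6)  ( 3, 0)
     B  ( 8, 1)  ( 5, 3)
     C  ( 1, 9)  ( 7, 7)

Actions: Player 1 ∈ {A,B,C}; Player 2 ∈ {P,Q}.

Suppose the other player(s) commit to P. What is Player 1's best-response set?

u_1(A vs P) = 8
u_1(B vs P) = 8
u_1(C vs P) = 1
max payoff 8 at {A,B}

BR_1 = {A,B}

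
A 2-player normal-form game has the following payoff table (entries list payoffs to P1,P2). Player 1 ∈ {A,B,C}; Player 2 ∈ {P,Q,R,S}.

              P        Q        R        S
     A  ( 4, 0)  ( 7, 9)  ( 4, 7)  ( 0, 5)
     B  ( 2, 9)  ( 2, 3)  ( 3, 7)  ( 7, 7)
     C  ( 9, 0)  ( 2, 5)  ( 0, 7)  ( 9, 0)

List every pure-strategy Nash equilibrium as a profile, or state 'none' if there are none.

(A,P): not NE [P1→C gives 9>4; P2→Q gives 9>0]
(A,Q): NE
(A,R): not NE [P2→Q gives 9>7]
(A,S): not NE [P1→C gives 9>0; P2→Q gives 9>5]
(B,P): not NE [P1→C gives 9>2]
(B,Q): not NE [P1→A gives 7>2; P2→P gives 9>3]
(B,R): not NE [P1→A gives 4>3; P2→P gives 9>7]
(B,S): not NE [P1→C gives 9>7; P2→P gives 9>7]
(C,P): not NE [P2→R gives 7>0]
(C,Q): not NE [P1→A gives 7>2; P2→R gives 7>5]
(C,R): not NE [P1→A gives 4>0]
(C,S): not NE [P2→R gives 7>0]

PSNE = {(A,Q)}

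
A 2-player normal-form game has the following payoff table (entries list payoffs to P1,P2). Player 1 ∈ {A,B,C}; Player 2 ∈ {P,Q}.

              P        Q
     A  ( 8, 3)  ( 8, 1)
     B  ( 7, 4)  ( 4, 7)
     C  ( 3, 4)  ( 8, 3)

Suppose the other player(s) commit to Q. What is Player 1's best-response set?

u_1(A vs Q) = 8
u_1(B vs Q) = 4
u_1(C vs Q) = 8
max payoff 8 at {A,C}

BR_1 = {A,C}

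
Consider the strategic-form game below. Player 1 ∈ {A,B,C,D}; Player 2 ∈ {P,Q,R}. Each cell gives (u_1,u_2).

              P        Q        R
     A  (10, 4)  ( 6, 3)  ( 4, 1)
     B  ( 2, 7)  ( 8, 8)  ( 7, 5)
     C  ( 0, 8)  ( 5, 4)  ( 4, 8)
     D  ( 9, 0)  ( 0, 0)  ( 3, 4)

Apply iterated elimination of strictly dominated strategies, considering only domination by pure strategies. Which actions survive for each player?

P1 drop C (B beats it: P:2>0 Q:8>5 R:7>4)
P1 drop D (A beats it: P:10>9 Q:6>0 R:4>3)
P2 drop R (P beats it: A:4>1 B:7>5)
P1→{A,B} P2→{P,Q}

Remaining: P1:{A,B} P2:{P,Q}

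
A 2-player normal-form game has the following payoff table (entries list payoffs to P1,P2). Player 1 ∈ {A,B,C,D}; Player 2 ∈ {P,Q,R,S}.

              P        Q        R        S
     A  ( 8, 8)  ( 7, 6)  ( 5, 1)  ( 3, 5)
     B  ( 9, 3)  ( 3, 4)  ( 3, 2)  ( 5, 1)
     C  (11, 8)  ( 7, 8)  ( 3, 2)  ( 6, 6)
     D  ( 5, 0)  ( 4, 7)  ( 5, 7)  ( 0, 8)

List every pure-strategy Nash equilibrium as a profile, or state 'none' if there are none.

PSNE = {(C,P), (C,Q)}

(A,P): not NE [P1→C gives 11>8]
(A,Q): not NE [P2→P gives 8>6]
(A,R): not NE [P2→P gives 8>1]
(A,S): not NE [P1→C gives 6>3; P2→P gives 8>5]
(B,P): not NE [P1→C gives 11>9; P2→Q gives 4>3]
(B,Q): not NE [P1→C gives 7>3]
(B,R): not NE [P1→D gives 5>3; P2→Q gives 4>2]
(B,S): not NE [P1→C gives 6>5; P2→Q gives 4>1]
(C,P): NE
(C,Q): NE
(C,R): not NE [P1→D gives 5>3; P2→Q gives 8>2]
(C,S): not NE [P2→Q gives 8>6]
(D,P): not NE [P1→C gives 11>5; P2→S gives 8>0]
(D,Q): not NE [P1→C gives 7>4; P2→S gives 8>7]
(D,R): not NE [P2→S gives 8>7]
(D,S): not NE [P1→C gives 6>0]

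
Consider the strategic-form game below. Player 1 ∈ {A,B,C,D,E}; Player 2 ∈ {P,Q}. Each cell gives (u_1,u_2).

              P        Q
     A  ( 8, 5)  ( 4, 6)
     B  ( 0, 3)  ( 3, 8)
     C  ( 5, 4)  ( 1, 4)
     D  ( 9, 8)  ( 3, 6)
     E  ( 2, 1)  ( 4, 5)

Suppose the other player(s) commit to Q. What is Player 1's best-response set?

u_1(A vs Q) = 4
u_1(B vs Q) = 3
u_1(C vs Q) = 1
u_1(D vs Q) = 3
u_1(E vs Q) = 4
max payoff 4 at {A,E}

BR_1 = {A,E}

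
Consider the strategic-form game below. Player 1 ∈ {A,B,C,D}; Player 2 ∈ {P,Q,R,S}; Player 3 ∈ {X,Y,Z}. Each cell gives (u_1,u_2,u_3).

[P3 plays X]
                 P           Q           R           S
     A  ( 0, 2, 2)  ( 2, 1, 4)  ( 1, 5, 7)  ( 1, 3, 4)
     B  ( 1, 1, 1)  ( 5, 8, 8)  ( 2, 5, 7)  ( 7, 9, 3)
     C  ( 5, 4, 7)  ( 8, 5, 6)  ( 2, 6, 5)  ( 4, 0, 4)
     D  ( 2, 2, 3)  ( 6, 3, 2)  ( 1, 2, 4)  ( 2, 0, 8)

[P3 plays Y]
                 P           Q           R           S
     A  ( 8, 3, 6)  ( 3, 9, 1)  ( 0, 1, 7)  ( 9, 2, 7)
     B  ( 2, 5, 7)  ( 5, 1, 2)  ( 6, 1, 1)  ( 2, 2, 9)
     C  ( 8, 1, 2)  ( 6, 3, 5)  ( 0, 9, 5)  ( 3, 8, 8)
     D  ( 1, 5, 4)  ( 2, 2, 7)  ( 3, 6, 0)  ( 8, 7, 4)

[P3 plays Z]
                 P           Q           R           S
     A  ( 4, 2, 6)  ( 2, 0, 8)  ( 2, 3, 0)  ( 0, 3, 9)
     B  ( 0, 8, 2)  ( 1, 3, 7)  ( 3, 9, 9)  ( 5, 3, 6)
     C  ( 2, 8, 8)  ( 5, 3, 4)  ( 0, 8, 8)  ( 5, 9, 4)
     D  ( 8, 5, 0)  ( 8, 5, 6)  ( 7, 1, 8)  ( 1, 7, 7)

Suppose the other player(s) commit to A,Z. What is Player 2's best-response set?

u_2(P vs A,Z) = 2
u_2(Q vs A,Z) = 0
u_2(R vs A,Z) = 3
u_2(S vs A,Z) = 3
max payoff 3 at {R,S}

P2 best: {R,S}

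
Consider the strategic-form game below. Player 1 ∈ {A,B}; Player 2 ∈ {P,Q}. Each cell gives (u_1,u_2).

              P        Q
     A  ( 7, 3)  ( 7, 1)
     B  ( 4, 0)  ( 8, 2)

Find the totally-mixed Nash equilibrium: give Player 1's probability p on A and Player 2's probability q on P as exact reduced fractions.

P1 indiff ⇒ q·7+(1-q)·7 = q·4+(1-q)·8 ⇒ q(3) = (1-q)(1) ⇒ q = 1/4
P2 indiff ⇒ p·3+(1-p)·0 = p·1+(1-p)·2 ⇒ p(2) = (1-p)(2) ⇒ p = 1/2

(p,q) = (1/2, 1/4)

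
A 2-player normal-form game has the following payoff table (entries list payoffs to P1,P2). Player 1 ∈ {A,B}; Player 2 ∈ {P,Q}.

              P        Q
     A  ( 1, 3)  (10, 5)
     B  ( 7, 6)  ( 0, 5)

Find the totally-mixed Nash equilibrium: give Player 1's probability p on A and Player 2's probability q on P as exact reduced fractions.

P1 indiff ⇒ q·1+(1-q)·10 = q·7+(1-q)·0 ⇒ q(-6) = (1-q)(-10) ⇒ q = 5/8
P2 indiff ⇒ p·3+(1-p)·6 = p·5+(1-p)·5 ⇒ p(-2) = (1-p)(-1) ⇒ p = 1/3

p=1/3, q=5/8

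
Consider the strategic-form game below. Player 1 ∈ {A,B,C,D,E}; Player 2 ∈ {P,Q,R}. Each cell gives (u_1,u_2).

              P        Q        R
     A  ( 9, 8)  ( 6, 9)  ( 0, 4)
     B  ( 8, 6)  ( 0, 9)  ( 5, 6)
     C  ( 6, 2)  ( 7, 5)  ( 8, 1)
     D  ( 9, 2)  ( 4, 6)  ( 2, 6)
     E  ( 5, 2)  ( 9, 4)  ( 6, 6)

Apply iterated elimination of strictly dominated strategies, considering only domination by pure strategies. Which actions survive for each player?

IESDS → P1:{C,E} P2:{Q,R}

P2 drop P (Q beats it: A:9>8 B:9>6 C:5>2 D:6>2 E:4>2)
P1 drop A (C beats it: Q:7>6 R:8>0)
P1 drop B (C beats it: Q:7>0 R:8>5)
P1 drop D (C beats it: Q:7>4 R:8>2)
P1→{C,E} P2→{Q,R}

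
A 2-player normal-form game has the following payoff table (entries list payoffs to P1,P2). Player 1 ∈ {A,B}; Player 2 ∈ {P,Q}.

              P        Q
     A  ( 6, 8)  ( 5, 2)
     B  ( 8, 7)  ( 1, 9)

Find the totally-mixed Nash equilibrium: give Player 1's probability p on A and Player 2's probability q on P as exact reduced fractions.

p=1/4, q=2/3

P1 indiff ⇒ q·6+(1-q)·5 = q·8+(1-q)·1 ⇒ q(-2) = (1-q)(-4) ⇒ q = 2/3
P2 indiff ⇒ p·8+(1-p)·7 = p·2+(1-p)·9 ⇒ p(6) = (1-p)(2) ⇒ p = 1/4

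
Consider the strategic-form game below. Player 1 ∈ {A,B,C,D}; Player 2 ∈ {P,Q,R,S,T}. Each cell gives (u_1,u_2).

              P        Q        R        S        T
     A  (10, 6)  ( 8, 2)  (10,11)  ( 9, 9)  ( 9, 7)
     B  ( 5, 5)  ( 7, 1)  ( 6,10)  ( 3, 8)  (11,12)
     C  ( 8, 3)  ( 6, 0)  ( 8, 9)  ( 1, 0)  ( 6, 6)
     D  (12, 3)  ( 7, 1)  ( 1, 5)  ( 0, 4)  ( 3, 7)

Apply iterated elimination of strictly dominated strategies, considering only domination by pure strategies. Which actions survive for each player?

IESDS → P1:{A,B} P2:{R,T}

P1 drop C (A beats it: P:10>8 Q:8>6 R:10>8 S:9>1 T:9>6)
P2 drop P (R beats it: A:11>6 B:10>5 D:5>3)
P1 drop D (A beats it: Q:8>7 R:10>1 S:9>0 T:9>3)
P2 drop Q (R beats it: A:11>2 B:10>1)
P2 drop S (R beats it: A:11>9 B:10>8)
P1→{A,B} P2→{R,T}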